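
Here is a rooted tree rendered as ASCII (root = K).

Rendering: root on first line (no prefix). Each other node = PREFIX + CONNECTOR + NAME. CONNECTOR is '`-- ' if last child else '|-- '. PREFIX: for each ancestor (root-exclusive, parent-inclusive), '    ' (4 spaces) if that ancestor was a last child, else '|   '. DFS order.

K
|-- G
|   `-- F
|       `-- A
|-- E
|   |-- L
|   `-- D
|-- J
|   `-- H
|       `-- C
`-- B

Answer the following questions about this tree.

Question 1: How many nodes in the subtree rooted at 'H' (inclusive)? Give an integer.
Answer: 2

Derivation:
Subtree rooted at H contains: C, H
Count = 2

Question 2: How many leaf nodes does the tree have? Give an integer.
Leaves (nodes with no children): A, B, C, D, L

Answer: 5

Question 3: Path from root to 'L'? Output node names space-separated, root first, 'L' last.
Answer: K E L

Derivation:
Walk down from root: K -> E -> L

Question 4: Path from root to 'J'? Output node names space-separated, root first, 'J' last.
Answer: K J

Derivation:
Walk down from root: K -> J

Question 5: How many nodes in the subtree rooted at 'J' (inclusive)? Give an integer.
Subtree rooted at J contains: C, H, J
Count = 3

Answer: 3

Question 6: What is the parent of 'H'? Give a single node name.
Scan adjacency: H appears as child of J

Answer: J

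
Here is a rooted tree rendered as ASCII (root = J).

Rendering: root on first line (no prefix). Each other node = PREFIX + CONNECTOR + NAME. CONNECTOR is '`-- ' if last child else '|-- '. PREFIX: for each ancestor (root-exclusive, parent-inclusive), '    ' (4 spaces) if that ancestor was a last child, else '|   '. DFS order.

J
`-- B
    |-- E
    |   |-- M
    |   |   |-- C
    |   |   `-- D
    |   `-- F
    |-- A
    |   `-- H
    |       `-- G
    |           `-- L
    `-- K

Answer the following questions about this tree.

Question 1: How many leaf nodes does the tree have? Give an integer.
Answer: 5

Derivation:
Leaves (nodes with no children): C, D, F, K, L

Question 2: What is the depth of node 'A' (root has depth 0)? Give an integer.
Answer: 2

Derivation:
Path from root to A: J -> B -> A
Depth = number of edges = 2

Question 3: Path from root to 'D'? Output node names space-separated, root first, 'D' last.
Answer: J B E M D

Derivation:
Walk down from root: J -> B -> E -> M -> D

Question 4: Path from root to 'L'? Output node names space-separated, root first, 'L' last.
Walk down from root: J -> B -> A -> H -> G -> L

Answer: J B A H G L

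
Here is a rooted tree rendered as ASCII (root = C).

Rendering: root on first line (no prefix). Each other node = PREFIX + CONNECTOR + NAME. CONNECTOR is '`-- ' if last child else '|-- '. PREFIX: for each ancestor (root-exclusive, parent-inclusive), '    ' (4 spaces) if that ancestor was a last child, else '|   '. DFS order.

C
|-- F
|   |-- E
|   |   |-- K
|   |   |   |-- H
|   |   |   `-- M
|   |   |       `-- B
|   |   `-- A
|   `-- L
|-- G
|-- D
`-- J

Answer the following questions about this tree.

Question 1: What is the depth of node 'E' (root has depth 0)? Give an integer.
Path from root to E: C -> F -> E
Depth = number of edges = 2

Answer: 2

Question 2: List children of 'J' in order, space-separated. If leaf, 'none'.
Node J's children (from adjacency): (leaf)

Answer: none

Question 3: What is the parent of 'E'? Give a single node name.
Answer: F

Derivation:
Scan adjacency: E appears as child of F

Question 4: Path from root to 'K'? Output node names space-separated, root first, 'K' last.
Answer: C F E K

Derivation:
Walk down from root: C -> F -> E -> K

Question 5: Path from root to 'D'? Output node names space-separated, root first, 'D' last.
Walk down from root: C -> D

Answer: C D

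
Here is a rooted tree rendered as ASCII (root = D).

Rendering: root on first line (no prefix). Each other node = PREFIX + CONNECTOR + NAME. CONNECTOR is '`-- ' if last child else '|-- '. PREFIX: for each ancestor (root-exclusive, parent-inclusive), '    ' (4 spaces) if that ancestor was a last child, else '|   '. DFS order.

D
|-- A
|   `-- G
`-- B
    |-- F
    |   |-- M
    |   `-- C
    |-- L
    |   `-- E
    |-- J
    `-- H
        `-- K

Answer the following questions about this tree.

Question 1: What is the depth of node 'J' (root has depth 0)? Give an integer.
Path from root to J: D -> B -> J
Depth = number of edges = 2

Answer: 2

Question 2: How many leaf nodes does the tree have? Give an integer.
Answer: 6

Derivation:
Leaves (nodes with no children): C, E, G, J, K, M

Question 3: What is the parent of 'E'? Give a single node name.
Answer: L

Derivation:
Scan adjacency: E appears as child of L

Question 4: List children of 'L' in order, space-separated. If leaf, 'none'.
Answer: E

Derivation:
Node L's children (from adjacency): E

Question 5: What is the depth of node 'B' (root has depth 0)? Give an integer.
Path from root to B: D -> B
Depth = number of edges = 1

Answer: 1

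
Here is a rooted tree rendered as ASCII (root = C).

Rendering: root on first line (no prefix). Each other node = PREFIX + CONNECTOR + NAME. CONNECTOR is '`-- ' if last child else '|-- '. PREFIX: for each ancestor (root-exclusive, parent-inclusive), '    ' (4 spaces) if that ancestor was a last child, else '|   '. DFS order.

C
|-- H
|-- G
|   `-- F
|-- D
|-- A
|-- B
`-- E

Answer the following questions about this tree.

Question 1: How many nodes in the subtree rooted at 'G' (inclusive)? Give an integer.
Answer: 2

Derivation:
Subtree rooted at G contains: F, G
Count = 2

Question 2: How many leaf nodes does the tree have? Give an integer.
Leaves (nodes with no children): A, B, D, E, F, H

Answer: 6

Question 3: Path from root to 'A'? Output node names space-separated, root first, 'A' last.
Walk down from root: C -> A

Answer: C A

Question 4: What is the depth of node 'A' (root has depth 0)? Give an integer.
Answer: 1

Derivation:
Path from root to A: C -> A
Depth = number of edges = 1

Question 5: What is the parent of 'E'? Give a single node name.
Answer: C

Derivation:
Scan adjacency: E appears as child of C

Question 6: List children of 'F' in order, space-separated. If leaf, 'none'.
Node F's children (from adjacency): (leaf)

Answer: none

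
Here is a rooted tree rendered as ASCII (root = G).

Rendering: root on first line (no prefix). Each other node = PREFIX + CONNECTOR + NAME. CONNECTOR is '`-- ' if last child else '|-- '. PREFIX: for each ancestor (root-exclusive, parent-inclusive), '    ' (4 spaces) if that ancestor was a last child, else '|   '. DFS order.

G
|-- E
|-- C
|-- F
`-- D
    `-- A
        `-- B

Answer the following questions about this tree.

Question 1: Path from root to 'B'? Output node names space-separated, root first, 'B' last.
Answer: G D A B

Derivation:
Walk down from root: G -> D -> A -> B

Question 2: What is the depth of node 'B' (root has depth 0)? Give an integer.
Path from root to B: G -> D -> A -> B
Depth = number of edges = 3

Answer: 3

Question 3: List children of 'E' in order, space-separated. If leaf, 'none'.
Node E's children (from adjacency): (leaf)

Answer: none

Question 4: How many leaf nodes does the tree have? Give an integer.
Answer: 4

Derivation:
Leaves (nodes with no children): B, C, E, F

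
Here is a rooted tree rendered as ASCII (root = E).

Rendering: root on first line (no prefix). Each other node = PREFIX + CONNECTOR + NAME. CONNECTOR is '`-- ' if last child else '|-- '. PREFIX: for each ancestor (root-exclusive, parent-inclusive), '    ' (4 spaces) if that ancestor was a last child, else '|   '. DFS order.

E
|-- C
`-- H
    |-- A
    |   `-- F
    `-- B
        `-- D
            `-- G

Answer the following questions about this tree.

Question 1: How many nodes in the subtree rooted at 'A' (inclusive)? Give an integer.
Subtree rooted at A contains: A, F
Count = 2

Answer: 2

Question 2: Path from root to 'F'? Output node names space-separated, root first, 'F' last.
Answer: E H A F

Derivation:
Walk down from root: E -> H -> A -> F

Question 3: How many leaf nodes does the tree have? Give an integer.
Leaves (nodes with no children): C, F, G

Answer: 3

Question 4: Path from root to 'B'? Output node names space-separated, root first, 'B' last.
Answer: E H B

Derivation:
Walk down from root: E -> H -> B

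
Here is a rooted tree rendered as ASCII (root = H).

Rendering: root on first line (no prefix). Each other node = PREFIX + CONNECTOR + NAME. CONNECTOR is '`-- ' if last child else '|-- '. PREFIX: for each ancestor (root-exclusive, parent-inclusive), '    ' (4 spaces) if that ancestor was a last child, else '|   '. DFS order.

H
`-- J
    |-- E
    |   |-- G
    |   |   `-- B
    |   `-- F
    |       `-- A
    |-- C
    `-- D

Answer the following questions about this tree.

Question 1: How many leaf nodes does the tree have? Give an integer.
Leaves (nodes with no children): A, B, C, D

Answer: 4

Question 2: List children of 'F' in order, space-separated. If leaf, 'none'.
Node F's children (from adjacency): A

Answer: A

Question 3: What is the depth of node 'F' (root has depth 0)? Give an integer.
Answer: 3

Derivation:
Path from root to F: H -> J -> E -> F
Depth = number of edges = 3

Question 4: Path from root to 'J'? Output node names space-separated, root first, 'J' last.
Walk down from root: H -> J

Answer: H J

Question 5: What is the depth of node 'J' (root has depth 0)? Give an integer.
Answer: 1

Derivation:
Path from root to J: H -> J
Depth = number of edges = 1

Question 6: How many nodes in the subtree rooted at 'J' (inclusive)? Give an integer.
Subtree rooted at J contains: A, B, C, D, E, F, G, J
Count = 8

Answer: 8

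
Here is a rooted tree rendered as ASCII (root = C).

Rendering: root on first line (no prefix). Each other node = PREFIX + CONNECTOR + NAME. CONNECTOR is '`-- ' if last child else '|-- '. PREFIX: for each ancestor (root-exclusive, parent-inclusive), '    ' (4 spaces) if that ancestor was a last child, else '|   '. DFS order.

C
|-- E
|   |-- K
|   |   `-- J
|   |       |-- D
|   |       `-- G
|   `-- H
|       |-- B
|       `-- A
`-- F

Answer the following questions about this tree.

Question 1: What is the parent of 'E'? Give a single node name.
Answer: C

Derivation:
Scan adjacency: E appears as child of C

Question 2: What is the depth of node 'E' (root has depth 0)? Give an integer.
Path from root to E: C -> E
Depth = number of edges = 1

Answer: 1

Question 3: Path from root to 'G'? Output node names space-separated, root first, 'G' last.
Walk down from root: C -> E -> K -> J -> G

Answer: C E K J G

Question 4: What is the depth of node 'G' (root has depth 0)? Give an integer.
Answer: 4

Derivation:
Path from root to G: C -> E -> K -> J -> G
Depth = number of edges = 4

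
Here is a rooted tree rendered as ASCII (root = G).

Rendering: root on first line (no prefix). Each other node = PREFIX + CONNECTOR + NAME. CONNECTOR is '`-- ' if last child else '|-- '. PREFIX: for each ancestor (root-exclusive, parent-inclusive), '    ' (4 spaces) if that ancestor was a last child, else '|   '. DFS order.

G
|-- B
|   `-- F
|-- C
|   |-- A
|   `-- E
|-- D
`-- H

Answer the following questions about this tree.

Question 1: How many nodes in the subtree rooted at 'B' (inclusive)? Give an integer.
Answer: 2

Derivation:
Subtree rooted at B contains: B, F
Count = 2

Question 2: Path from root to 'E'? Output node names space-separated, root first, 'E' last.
Walk down from root: G -> C -> E

Answer: G C E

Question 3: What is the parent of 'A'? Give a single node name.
Scan adjacency: A appears as child of C

Answer: C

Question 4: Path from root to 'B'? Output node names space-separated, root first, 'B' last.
Walk down from root: G -> B

Answer: G B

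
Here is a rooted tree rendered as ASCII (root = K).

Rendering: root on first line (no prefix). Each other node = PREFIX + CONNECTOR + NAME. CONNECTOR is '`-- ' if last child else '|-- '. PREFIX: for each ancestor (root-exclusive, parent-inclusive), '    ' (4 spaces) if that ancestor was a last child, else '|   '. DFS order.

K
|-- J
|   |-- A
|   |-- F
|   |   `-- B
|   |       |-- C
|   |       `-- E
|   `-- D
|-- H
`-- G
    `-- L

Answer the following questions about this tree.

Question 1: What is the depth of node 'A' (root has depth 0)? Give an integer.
Answer: 2

Derivation:
Path from root to A: K -> J -> A
Depth = number of edges = 2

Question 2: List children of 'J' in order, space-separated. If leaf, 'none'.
Node J's children (from adjacency): A, F, D

Answer: A F D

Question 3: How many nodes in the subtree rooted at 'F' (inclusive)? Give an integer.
Answer: 4

Derivation:
Subtree rooted at F contains: B, C, E, F
Count = 4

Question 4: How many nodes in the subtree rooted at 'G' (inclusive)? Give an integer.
Answer: 2

Derivation:
Subtree rooted at G contains: G, L
Count = 2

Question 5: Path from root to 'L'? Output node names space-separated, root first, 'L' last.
Walk down from root: K -> G -> L

Answer: K G L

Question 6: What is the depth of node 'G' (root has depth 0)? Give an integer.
Answer: 1

Derivation:
Path from root to G: K -> G
Depth = number of edges = 1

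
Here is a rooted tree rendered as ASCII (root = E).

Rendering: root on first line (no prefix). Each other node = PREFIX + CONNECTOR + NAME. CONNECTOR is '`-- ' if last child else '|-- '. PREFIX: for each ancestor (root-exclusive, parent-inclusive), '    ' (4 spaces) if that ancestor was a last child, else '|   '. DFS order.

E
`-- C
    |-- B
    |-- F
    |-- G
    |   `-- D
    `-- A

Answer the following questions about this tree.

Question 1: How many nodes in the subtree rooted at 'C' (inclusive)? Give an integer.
Answer: 6

Derivation:
Subtree rooted at C contains: A, B, C, D, F, G
Count = 6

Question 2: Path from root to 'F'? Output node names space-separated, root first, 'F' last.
Walk down from root: E -> C -> F

Answer: E C F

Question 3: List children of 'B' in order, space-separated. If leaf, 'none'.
Answer: none

Derivation:
Node B's children (from adjacency): (leaf)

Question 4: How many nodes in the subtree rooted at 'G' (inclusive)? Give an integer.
Answer: 2

Derivation:
Subtree rooted at G contains: D, G
Count = 2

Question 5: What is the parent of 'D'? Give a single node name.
Scan adjacency: D appears as child of G

Answer: G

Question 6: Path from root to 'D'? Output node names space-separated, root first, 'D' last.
Answer: E C G D

Derivation:
Walk down from root: E -> C -> G -> D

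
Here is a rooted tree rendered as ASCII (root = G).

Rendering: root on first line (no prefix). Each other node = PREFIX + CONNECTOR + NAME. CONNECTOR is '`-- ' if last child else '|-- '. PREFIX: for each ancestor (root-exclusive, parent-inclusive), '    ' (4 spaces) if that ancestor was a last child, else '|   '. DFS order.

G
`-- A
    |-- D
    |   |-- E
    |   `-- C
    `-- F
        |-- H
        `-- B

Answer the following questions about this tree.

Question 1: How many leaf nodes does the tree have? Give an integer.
Answer: 4

Derivation:
Leaves (nodes with no children): B, C, E, H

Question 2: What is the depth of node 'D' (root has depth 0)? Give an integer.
Path from root to D: G -> A -> D
Depth = number of edges = 2

Answer: 2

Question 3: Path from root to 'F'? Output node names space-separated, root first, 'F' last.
Answer: G A F

Derivation:
Walk down from root: G -> A -> F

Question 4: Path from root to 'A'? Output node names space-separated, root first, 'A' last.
Answer: G A

Derivation:
Walk down from root: G -> A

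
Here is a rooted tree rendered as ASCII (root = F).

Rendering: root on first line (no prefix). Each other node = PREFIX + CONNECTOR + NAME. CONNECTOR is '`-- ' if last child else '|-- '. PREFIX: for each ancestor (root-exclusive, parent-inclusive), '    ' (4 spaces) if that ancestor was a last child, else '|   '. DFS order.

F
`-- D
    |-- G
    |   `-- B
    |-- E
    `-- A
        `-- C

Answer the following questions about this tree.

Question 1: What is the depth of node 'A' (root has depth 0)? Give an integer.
Path from root to A: F -> D -> A
Depth = number of edges = 2

Answer: 2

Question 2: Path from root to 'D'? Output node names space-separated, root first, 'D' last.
Answer: F D

Derivation:
Walk down from root: F -> D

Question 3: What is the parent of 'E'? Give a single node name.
Answer: D

Derivation:
Scan adjacency: E appears as child of D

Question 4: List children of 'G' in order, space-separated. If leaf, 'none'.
Answer: B

Derivation:
Node G's children (from adjacency): B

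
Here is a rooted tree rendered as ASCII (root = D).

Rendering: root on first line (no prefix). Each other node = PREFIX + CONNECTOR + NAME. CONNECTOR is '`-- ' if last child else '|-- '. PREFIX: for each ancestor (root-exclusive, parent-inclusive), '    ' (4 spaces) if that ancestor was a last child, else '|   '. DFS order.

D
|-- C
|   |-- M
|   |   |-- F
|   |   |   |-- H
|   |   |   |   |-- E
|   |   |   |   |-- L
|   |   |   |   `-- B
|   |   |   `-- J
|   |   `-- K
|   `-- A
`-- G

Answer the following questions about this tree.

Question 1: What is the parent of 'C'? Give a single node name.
Answer: D

Derivation:
Scan adjacency: C appears as child of D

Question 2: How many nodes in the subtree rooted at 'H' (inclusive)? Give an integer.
Answer: 4

Derivation:
Subtree rooted at H contains: B, E, H, L
Count = 4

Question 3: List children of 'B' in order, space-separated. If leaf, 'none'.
Node B's children (from adjacency): (leaf)

Answer: none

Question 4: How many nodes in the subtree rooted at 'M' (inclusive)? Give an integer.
Answer: 8

Derivation:
Subtree rooted at M contains: B, E, F, H, J, K, L, M
Count = 8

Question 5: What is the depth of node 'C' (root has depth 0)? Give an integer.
Answer: 1

Derivation:
Path from root to C: D -> C
Depth = number of edges = 1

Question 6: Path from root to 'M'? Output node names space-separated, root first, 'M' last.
Answer: D C M

Derivation:
Walk down from root: D -> C -> M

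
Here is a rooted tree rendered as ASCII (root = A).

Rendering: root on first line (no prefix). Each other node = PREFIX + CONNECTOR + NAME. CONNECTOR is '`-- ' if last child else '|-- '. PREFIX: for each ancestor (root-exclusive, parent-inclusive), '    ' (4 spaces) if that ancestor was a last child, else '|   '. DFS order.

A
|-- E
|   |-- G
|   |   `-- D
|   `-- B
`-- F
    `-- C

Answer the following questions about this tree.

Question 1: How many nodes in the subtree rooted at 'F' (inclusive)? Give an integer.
Answer: 2

Derivation:
Subtree rooted at F contains: C, F
Count = 2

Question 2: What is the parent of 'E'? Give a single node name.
Scan adjacency: E appears as child of A

Answer: A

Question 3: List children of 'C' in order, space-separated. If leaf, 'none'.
Node C's children (from adjacency): (leaf)

Answer: none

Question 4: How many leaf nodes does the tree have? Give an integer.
Leaves (nodes with no children): B, C, D

Answer: 3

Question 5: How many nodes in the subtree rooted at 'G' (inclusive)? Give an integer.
Subtree rooted at G contains: D, G
Count = 2

Answer: 2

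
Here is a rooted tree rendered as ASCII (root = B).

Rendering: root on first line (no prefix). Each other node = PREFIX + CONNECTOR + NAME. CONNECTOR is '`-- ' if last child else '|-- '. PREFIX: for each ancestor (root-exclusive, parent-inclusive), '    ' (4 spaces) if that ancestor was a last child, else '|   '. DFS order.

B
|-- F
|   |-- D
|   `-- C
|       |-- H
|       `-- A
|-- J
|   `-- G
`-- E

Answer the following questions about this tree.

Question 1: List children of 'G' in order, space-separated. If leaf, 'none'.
Answer: none

Derivation:
Node G's children (from adjacency): (leaf)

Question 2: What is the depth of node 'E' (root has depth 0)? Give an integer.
Path from root to E: B -> E
Depth = number of edges = 1

Answer: 1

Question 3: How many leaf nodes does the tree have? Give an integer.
Answer: 5

Derivation:
Leaves (nodes with no children): A, D, E, G, H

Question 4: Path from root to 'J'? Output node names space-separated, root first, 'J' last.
Answer: B J

Derivation:
Walk down from root: B -> J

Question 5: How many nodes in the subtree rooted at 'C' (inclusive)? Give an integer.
Answer: 3

Derivation:
Subtree rooted at C contains: A, C, H
Count = 3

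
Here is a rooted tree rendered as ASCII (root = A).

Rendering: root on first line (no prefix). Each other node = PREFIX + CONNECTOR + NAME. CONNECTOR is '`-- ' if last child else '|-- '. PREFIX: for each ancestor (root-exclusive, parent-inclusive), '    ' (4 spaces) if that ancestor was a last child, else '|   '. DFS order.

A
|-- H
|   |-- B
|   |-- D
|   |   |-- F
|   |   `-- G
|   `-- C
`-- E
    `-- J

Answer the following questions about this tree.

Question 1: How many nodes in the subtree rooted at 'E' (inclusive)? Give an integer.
Subtree rooted at E contains: E, J
Count = 2

Answer: 2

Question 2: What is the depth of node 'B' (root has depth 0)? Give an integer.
Path from root to B: A -> H -> B
Depth = number of edges = 2

Answer: 2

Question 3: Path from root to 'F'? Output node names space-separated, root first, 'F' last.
Walk down from root: A -> H -> D -> F

Answer: A H D F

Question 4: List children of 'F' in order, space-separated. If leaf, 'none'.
Answer: none

Derivation:
Node F's children (from adjacency): (leaf)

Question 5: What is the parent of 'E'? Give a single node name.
Answer: A

Derivation:
Scan adjacency: E appears as child of A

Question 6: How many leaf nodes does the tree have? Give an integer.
Answer: 5

Derivation:
Leaves (nodes with no children): B, C, F, G, J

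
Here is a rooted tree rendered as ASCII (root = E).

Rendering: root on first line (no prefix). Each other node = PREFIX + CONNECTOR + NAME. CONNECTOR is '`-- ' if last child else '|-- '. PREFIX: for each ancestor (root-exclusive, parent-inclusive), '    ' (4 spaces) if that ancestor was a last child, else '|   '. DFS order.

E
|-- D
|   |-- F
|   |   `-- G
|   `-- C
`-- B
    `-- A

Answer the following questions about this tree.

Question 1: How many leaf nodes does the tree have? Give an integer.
Answer: 3

Derivation:
Leaves (nodes with no children): A, C, G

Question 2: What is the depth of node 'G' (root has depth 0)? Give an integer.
Answer: 3

Derivation:
Path from root to G: E -> D -> F -> G
Depth = number of edges = 3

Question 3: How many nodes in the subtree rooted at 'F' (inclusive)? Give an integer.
Answer: 2

Derivation:
Subtree rooted at F contains: F, G
Count = 2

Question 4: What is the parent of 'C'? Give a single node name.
Answer: D

Derivation:
Scan adjacency: C appears as child of D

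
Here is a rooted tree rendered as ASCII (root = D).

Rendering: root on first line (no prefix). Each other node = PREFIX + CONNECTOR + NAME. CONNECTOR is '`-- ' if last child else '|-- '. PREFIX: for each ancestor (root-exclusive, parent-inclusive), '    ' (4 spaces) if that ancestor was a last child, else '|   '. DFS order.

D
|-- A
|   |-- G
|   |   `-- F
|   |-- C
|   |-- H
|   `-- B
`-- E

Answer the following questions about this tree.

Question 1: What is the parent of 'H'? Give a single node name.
Scan adjacency: H appears as child of A

Answer: A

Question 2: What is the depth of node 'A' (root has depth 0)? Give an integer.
Answer: 1

Derivation:
Path from root to A: D -> A
Depth = number of edges = 1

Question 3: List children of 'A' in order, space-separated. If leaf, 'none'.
Answer: G C H B

Derivation:
Node A's children (from adjacency): G, C, H, B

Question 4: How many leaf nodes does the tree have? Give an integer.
Answer: 5

Derivation:
Leaves (nodes with no children): B, C, E, F, H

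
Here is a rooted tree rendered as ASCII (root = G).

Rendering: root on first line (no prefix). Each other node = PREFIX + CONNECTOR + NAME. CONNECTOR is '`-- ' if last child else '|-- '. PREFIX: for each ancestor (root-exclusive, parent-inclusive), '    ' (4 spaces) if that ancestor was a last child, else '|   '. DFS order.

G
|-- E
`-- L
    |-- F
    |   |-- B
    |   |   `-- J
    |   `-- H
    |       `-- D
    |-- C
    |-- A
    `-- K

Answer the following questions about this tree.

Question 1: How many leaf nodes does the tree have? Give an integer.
Answer: 6

Derivation:
Leaves (nodes with no children): A, C, D, E, J, K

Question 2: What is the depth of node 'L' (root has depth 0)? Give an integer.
Answer: 1

Derivation:
Path from root to L: G -> L
Depth = number of edges = 1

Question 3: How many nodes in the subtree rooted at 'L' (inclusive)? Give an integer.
Subtree rooted at L contains: A, B, C, D, F, H, J, K, L
Count = 9

Answer: 9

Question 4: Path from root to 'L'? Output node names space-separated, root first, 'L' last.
Walk down from root: G -> L

Answer: G L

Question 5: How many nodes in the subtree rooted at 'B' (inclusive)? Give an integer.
Subtree rooted at B contains: B, J
Count = 2

Answer: 2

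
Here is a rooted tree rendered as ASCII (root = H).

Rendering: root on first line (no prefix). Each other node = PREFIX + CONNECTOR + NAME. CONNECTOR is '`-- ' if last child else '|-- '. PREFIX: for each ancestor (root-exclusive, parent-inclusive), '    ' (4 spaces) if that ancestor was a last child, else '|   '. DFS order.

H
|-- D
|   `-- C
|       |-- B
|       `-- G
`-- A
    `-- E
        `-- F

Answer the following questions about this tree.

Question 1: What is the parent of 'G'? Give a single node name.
Answer: C

Derivation:
Scan adjacency: G appears as child of C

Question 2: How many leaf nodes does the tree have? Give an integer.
Leaves (nodes with no children): B, F, G

Answer: 3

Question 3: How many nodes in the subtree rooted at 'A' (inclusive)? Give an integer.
Subtree rooted at A contains: A, E, F
Count = 3

Answer: 3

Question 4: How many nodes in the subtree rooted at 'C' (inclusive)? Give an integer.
Subtree rooted at C contains: B, C, G
Count = 3

Answer: 3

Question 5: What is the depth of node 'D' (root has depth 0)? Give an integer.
Answer: 1

Derivation:
Path from root to D: H -> D
Depth = number of edges = 1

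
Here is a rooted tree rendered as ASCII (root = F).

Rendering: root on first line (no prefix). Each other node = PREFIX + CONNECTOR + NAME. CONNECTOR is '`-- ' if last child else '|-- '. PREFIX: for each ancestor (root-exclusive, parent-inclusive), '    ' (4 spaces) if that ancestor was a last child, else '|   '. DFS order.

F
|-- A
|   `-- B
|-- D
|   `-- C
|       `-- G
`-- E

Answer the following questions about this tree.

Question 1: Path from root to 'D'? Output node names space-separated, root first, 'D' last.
Answer: F D

Derivation:
Walk down from root: F -> D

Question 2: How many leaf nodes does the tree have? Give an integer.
Leaves (nodes with no children): B, E, G

Answer: 3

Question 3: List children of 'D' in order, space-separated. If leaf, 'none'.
Node D's children (from adjacency): C

Answer: C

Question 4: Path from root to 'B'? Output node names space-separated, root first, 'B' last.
Walk down from root: F -> A -> B

Answer: F A B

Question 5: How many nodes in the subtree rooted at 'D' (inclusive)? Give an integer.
Answer: 3

Derivation:
Subtree rooted at D contains: C, D, G
Count = 3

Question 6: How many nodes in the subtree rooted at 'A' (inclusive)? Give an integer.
Answer: 2

Derivation:
Subtree rooted at A contains: A, B
Count = 2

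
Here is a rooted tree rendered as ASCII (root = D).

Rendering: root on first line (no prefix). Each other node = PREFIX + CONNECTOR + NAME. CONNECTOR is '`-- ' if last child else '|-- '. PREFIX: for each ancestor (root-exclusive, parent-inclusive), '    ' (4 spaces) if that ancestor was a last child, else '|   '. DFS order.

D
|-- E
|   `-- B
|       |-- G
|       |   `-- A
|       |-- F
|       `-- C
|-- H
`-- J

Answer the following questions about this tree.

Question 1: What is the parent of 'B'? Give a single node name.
Scan adjacency: B appears as child of E

Answer: E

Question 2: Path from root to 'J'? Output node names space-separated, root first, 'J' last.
Answer: D J

Derivation:
Walk down from root: D -> J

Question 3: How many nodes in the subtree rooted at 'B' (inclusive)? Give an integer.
Subtree rooted at B contains: A, B, C, F, G
Count = 5

Answer: 5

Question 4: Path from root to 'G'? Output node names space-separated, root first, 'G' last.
Answer: D E B G

Derivation:
Walk down from root: D -> E -> B -> G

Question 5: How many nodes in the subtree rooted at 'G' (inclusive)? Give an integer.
Answer: 2

Derivation:
Subtree rooted at G contains: A, G
Count = 2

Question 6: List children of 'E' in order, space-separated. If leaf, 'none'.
Answer: B

Derivation:
Node E's children (from adjacency): B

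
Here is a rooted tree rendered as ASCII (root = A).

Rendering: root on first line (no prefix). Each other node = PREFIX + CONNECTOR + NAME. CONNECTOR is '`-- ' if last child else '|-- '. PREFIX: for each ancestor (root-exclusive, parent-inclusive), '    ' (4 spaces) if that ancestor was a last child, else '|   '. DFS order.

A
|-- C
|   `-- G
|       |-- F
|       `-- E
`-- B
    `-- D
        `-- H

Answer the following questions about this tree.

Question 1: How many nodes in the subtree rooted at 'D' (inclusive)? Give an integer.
Subtree rooted at D contains: D, H
Count = 2

Answer: 2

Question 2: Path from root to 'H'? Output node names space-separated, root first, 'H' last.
Answer: A B D H

Derivation:
Walk down from root: A -> B -> D -> H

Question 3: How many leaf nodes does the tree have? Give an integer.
Answer: 3

Derivation:
Leaves (nodes with no children): E, F, H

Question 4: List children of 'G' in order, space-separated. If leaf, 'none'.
Node G's children (from adjacency): F, E

Answer: F E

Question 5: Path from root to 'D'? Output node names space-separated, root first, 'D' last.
Answer: A B D

Derivation:
Walk down from root: A -> B -> D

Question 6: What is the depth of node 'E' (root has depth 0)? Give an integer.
Path from root to E: A -> C -> G -> E
Depth = number of edges = 3

Answer: 3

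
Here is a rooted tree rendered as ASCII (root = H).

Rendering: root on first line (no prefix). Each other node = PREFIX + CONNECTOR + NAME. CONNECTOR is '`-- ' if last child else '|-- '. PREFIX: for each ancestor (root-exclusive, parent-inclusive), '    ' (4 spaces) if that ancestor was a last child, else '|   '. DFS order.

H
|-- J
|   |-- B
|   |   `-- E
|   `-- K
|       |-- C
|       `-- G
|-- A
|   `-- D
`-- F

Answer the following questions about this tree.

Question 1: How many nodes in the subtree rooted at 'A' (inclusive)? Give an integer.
Answer: 2

Derivation:
Subtree rooted at A contains: A, D
Count = 2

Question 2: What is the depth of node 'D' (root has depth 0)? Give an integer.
Path from root to D: H -> A -> D
Depth = number of edges = 2

Answer: 2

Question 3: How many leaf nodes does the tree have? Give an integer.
Answer: 5

Derivation:
Leaves (nodes with no children): C, D, E, F, G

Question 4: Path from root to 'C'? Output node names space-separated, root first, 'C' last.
Answer: H J K C

Derivation:
Walk down from root: H -> J -> K -> C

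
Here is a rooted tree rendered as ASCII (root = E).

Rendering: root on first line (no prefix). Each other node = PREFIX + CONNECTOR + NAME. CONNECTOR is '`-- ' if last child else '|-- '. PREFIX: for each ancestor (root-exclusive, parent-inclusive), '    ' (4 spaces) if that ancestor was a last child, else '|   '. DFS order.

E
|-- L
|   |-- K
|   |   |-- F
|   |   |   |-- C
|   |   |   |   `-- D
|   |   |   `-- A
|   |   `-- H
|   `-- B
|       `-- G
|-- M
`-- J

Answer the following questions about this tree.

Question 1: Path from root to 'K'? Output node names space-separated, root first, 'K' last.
Walk down from root: E -> L -> K

Answer: E L K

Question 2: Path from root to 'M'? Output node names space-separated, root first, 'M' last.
Answer: E M

Derivation:
Walk down from root: E -> M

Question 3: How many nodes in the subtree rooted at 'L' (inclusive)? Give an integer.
Subtree rooted at L contains: A, B, C, D, F, G, H, K, L
Count = 9

Answer: 9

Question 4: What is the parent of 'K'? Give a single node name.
Answer: L

Derivation:
Scan adjacency: K appears as child of L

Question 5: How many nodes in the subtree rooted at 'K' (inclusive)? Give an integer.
Subtree rooted at K contains: A, C, D, F, H, K
Count = 6

Answer: 6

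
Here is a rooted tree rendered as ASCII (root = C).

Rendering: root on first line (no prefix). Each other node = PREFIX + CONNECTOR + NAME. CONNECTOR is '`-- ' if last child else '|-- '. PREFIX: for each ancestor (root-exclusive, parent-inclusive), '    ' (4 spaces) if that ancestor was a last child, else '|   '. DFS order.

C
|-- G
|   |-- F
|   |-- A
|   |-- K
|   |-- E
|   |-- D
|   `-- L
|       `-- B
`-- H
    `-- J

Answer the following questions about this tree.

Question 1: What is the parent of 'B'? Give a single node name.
Answer: L

Derivation:
Scan adjacency: B appears as child of L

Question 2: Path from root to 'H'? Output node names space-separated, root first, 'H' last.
Walk down from root: C -> H

Answer: C H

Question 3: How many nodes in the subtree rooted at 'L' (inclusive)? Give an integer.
Answer: 2

Derivation:
Subtree rooted at L contains: B, L
Count = 2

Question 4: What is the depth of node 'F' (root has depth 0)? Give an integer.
Path from root to F: C -> G -> F
Depth = number of edges = 2

Answer: 2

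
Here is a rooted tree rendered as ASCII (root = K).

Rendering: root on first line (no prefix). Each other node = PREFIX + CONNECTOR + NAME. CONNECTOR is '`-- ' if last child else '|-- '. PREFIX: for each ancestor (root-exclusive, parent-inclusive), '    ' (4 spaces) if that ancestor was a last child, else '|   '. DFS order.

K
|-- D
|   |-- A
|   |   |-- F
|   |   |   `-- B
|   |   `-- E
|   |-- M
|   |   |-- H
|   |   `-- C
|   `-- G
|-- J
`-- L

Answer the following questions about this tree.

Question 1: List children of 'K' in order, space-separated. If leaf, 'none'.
Node K's children (from adjacency): D, J, L

Answer: D J L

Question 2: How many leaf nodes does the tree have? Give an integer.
Leaves (nodes with no children): B, C, E, G, H, J, L

Answer: 7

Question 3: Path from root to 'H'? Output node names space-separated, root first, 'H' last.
Walk down from root: K -> D -> M -> H

Answer: K D M H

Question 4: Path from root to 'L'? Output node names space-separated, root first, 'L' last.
Walk down from root: K -> L

Answer: K L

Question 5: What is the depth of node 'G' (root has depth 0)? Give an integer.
Path from root to G: K -> D -> G
Depth = number of edges = 2

Answer: 2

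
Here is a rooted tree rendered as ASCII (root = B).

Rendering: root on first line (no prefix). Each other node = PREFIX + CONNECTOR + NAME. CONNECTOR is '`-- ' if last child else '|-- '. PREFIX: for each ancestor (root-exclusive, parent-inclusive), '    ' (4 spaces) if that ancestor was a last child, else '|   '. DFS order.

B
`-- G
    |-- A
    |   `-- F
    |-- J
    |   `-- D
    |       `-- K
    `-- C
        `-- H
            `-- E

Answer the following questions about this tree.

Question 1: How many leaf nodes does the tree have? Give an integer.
Leaves (nodes with no children): E, F, K

Answer: 3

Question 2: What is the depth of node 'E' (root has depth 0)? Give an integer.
Answer: 4

Derivation:
Path from root to E: B -> G -> C -> H -> E
Depth = number of edges = 4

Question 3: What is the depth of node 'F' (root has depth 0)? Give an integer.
Answer: 3

Derivation:
Path from root to F: B -> G -> A -> F
Depth = number of edges = 3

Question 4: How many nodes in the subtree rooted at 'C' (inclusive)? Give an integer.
Subtree rooted at C contains: C, E, H
Count = 3

Answer: 3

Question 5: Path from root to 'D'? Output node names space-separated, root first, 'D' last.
Answer: B G J D

Derivation:
Walk down from root: B -> G -> J -> D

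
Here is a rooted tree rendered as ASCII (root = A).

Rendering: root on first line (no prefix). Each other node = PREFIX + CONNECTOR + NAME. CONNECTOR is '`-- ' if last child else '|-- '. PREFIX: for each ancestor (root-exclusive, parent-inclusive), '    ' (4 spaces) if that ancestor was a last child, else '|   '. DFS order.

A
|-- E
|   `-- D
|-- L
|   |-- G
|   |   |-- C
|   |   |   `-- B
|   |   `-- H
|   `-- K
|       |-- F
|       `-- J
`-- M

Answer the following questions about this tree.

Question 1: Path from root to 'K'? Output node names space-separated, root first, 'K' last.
Answer: A L K

Derivation:
Walk down from root: A -> L -> K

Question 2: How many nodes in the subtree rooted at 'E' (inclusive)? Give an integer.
Subtree rooted at E contains: D, E
Count = 2

Answer: 2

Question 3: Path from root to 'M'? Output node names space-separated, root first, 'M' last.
Walk down from root: A -> M

Answer: A M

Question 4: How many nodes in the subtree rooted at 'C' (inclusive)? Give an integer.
Answer: 2

Derivation:
Subtree rooted at C contains: B, C
Count = 2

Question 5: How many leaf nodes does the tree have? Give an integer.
Answer: 6

Derivation:
Leaves (nodes with no children): B, D, F, H, J, M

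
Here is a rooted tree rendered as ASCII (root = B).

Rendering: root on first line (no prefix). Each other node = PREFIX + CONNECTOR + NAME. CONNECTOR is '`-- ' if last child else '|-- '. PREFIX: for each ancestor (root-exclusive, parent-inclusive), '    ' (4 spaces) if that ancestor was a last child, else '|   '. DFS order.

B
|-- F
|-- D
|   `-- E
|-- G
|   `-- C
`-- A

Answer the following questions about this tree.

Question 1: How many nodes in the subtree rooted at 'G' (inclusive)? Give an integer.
Answer: 2

Derivation:
Subtree rooted at G contains: C, G
Count = 2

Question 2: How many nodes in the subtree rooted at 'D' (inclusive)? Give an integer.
Subtree rooted at D contains: D, E
Count = 2

Answer: 2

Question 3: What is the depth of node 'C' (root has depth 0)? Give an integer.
Answer: 2

Derivation:
Path from root to C: B -> G -> C
Depth = number of edges = 2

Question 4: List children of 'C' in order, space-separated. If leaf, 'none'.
Answer: none

Derivation:
Node C's children (from adjacency): (leaf)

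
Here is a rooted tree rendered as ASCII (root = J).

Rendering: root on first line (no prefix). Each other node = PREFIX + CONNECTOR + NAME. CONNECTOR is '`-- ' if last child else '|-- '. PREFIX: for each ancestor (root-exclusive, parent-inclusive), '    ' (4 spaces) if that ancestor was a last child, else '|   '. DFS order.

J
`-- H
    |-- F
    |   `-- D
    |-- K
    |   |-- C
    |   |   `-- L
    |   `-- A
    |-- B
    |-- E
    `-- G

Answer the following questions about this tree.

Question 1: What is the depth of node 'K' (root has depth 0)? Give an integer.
Answer: 2

Derivation:
Path from root to K: J -> H -> K
Depth = number of edges = 2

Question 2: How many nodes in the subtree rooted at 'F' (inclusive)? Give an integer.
Subtree rooted at F contains: D, F
Count = 2

Answer: 2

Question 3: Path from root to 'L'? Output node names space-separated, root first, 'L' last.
Walk down from root: J -> H -> K -> C -> L

Answer: J H K C L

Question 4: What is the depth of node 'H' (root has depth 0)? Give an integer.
Path from root to H: J -> H
Depth = number of edges = 1

Answer: 1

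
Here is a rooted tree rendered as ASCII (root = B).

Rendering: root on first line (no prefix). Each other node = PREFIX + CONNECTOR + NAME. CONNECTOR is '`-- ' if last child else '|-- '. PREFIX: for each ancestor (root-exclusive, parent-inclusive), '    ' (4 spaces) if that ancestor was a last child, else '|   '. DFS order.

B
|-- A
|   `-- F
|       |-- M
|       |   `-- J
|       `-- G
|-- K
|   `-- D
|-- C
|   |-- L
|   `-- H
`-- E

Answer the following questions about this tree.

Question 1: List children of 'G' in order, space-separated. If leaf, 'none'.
Answer: none

Derivation:
Node G's children (from adjacency): (leaf)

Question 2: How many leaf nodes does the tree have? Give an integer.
Leaves (nodes with no children): D, E, G, H, J, L

Answer: 6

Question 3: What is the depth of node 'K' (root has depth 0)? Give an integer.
Answer: 1

Derivation:
Path from root to K: B -> K
Depth = number of edges = 1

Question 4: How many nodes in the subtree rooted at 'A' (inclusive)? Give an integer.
Answer: 5

Derivation:
Subtree rooted at A contains: A, F, G, J, M
Count = 5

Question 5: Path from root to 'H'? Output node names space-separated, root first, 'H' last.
Answer: B C H

Derivation:
Walk down from root: B -> C -> H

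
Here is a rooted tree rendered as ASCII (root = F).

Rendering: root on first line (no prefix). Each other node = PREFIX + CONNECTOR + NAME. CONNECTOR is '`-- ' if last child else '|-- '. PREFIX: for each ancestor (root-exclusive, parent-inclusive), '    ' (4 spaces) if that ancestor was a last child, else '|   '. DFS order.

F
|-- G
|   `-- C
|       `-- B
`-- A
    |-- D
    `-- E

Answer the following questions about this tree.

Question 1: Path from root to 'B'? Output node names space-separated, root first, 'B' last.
Walk down from root: F -> G -> C -> B

Answer: F G C B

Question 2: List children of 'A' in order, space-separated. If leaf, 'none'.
Node A's children (from adjacency): D, E

Answer: D E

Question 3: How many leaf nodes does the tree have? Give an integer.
Answer: 3

Derivation:
Leaves (nodes with no children): B, D, E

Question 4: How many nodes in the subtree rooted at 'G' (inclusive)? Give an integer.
Subtree rooted at G contains: B, C, G
Count = 3

Answer: 3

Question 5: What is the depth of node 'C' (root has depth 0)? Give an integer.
Path from root to C: F -> G -> C
Depth = number of edges = 2

Answer: 2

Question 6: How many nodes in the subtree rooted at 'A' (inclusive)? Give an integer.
Subtree rooted at A contains: A, D, E
Count = 3

Answer: 3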